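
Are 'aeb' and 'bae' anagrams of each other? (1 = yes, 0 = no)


Sort characters of 'aeb': 'abe'
Sort characters of 'bae': 'abe'
Sorted forms match -> they ARE anagrams
Result: 1

1


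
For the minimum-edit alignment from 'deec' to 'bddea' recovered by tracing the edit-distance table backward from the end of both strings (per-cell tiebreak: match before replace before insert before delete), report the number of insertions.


Edit distance = 3. Backtracking from cell (4, 5) with preference match > replace > insert > delete,
then listing the resulting alignment 'deec' -> 'bddea' left to right:
  Step 1: insert 'b' [insertion #1]
  Step 2: keep 'd'
  Step 3: replace e->d
  Step 4: keep 'e'
  Step 5: replace c->a
Total insertions: 1

1


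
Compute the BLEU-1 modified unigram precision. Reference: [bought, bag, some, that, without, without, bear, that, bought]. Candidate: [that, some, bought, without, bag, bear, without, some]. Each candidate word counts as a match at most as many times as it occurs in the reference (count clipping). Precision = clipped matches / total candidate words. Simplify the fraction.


Reference word counts: {'bag': 1, 'bear': 1, 'bought': 2, 'some': 1, 'that': 2, 'without': 2}
Checking each candidate word (with clipping):
  'that' -> in reference (ref count 2, used 1/2) -> match (matches: 1)
  'some' -> in reference (ref count 1, used 1/1) -> match (matches: 2)
  'bought' -> in reference (ref count 2, used 1/2) -> match (matches: 3)
  'without' -> in reference (ref count 2, used 1/2) -> match (matches: 4)
  'bag' -> in reference (ref count 1, used 1/1) -> match (matches: 5)
  'bear' -> in reference (ref count 1, used 1/1) -> match (matches: 6)
  'without' -> in reference (ref count 2, used 2/2) -> match (matches: 7)
  'some' -> ref count 1 already used up (1/1) -> clipped, no match (matches: 7)
Clipped matches: 7, Candidate length: 8
Precision = 7/8

7/8


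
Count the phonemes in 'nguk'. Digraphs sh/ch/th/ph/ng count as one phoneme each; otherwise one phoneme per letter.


Parsing 'nguk' greedily, digraphs first:
  'ng' -> digraph (1 consonant phoneme) (phonemes so far: 1)
  'u' -> vowel phoneme (phonemes so far: 2)
  'k' -> consonant phoneme (phonemes so far: 3)
Total phonemes: 3

3


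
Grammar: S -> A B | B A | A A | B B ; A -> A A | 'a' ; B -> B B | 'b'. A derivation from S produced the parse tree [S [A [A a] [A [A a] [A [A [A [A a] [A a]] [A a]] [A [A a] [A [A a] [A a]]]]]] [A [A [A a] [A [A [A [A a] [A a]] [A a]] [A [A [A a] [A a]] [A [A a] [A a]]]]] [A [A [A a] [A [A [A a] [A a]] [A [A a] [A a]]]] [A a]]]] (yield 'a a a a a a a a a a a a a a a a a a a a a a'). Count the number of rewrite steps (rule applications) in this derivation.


Every bracketed nonterminal node [X ...] in the tree is produced by exactly one rule application.
Reading the tree off as a leftmost derivation:
  Step 1: S  =>  A A   (applied S -> A A)
  Step 2: A A  =>  A A A   (applied A -> A A)
  Step 3: A A A  =>  a A A   (applied A -> a)
  Step 4: a A A  =>  a A A A   (applied A -> A A)
  Step 5: a A A A  =>  a a A A   (applied A -> a)
  Step 6: a a A A  =>  a a A A A   (applied A -> A A)
  Step 7: a a A A A  =>  a a A A A A   (applied A -> A A)
  Step 8: a a A A A A  =>  a a A A A A A   (applied A -> A A)
  Step 9: a a A A A A A  =>  a a a A A A A   (applied A -> a)
  Step 10: a a a A A A A  =>  a a a a A A A   (applied A -> a)
  Step 11: a a a a A A A  =>  a a a a a A A   (applied A -> a)
  Step 12: a a a a a A A  =>  a a a a a A A A   (applied A -> A A)
  Step 13: a a a a a A A A  =>  a a a a a a A A   (applied A -> a)
  Step 14: a a a a a a A A  =>  a a a a a a A A A   (applied A -> A A)
  Step 15: a a a a a a A A A  =>  a a a a a a a A A   (applied A -> a)
  Step 16: a a a a a a a A A  =>  a a a a a a a a A   (applied A -> a)
  Step 17: a a a a a a a a A  =>  a a a a a a a a A A   (applied A -> A A)
  Step 18: a a a a a a a a A A  =>  a a a a a a a a A A A   (applied A -> A A)
  Step 19: a a a a a a a a A A A  =>  a a a a a a a a a A A   (applied A -> a)
  Step 20: a a a a a a a a a A A  =>  a a a a a a a a a A A A   (applied A -> A A)
  Step 21: a a a a a a a a a A A A  =>  a a a a a a a a a A A A A   (applied A -> A A)
  Step 22: a a a a a a a a a A A A A  =>  a a a a a a a a a A A A A A   (applied A -> A A)
  Step 23: a a a a a a a a a A A A A A  =>  a a a a a a a a a a A A A A   (applied A -> a)
  Step 24: a a a a a a a a a a A A A A  =>  a a a a a a a a a a a A A A   (applied A -> a)
  Step 25: a a a a a a a a a a a A A A  =>  a a a a a a a a a a a a A A   (applied A -> a)
  Step 26: a a a a a a a a a a a a A A  =>  a a a a a a a a a a a a A A A   (applied A -> A A)
  Step 27: a a a a a a a a a a a a A A A  =>  a a a a a a a a a a a a A A A A   (applied A -> A A)
  Step 28: a a a a a a a a a a a a A A A A  =>  a a a a a a a a a a a a a A A A   (applied A -> a)
  Step 29: a a a a a a a a a a a a a A A A  =>  a a a a a a a a a a a a a a A A   (applied A -> a)
  Step 30: a a a a a a a a a a a a a a A A  =>  a a a a a a a a a a a a a a A A A   (applied A -> A A)
  Step 31: a a a a a a a a a a a a a a A A A  =>  a a a a a a a a a a a a a a a A A   (applied A -> a)
  Step 32: a a a a a a a a a a a a a a a A A  =>  a a a a a a a a a a a a a a a a A   (applied A -> a)
  Step 33: a a a a a a a a a a a a a a a a A  =>  a a a a a a a a a a a a a a a a A A   (applied A -> A A)
  Step 34: a a a a a a a a a a a a a a a a A A  =>  a a a a a a a a a a a a a a a a A A A   (applied A -> A A)
  Step 35: a a a a a a a a a a a a a a a a A A A  =>  a a a a a a a a a a a a a a a a a A A   (applied A -> a)
  Step 36: a a a a a a a a a a a a a a a a a A A  =>  a a a a a a a a a a a a a a a a a A A A   (applied A -> A A)
  Step 37: a a a a a a a a a a a a a a a a a A A A  =>  a a a a a a a a a a a a a a a a a A A A A   (applied A -> A A)
  Step 38: a a a a a a a a a a a a a a a a a A A A A  =>  a a a a a a a a a a a a a a a a a a A A A   (applied A -> a)
  Step 39: a a a a a a a a a a a a a a a a a a A A A  =>  a a a a a a a a a a a a a a a a a a a A A   (applied A -> a)
  Step 40: a a a a a a a a a a a a a a a a a a a A A  =>  a a a a a a a a a a a a a a a a a a a A A A   (applied A -> A A)
  Step 41: a a a a a a a a a a a a a a a a a a a A A A  =>  a a a a a a a a a a a a a a a a a a a a A A   (applied A -> a)
  Step 42: a a a a a a a a a a a a a a a a a a a a A A  =>  a a a a a a a a a a a a a a a a a a a a a A   (applied A -> a)
  Step 43: a a a a a a a a a a a a a a a a a a a a a A  =>  a a a a a a a a a a a a a a a a a a a a a a   (applied A -> a)
Final yield: a a a a a a a a a a a a a a a a a a a a a a
Total rewrite steps: 43

43


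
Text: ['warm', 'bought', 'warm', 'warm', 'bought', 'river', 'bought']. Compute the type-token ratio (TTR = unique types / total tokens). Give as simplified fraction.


Tokens: 7
Unique types: ('bought', 'river', 'warm') = 3
TTR = 3/7
Already in lowest terms.

3/7


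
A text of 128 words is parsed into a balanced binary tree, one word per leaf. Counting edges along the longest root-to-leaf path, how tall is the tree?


In a balanced binary tree with n leaves the deepest leaf is ceil(log2(n)) edges below the root.
log2(128) = 7.0000
ceil(7.0000) = 7
height (edges) = 7

7


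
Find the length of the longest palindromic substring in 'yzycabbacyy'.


Scanning 'yzycabbacyy' for palindromic substrings.
Substring at positions 2-9: 'ycabbacy'.
Check: reverse('ycabbacy') = 'ycabbacy' -> palindrome confirmed.
Neighbouring characters ('z' / 'y') break symmetry, so it cannot extend further.
No longer palindromic substring exists; longest length = 8

8


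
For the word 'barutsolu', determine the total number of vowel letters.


Scanning each character of 'barutsolu':
  Position 1: 'b' -> consonant (running count: 0)
  Position 2: 'a' -> vowel (running count: 1)
  Position 3: 'r' -> consonant (running count: 1)
  Position 4: 'u' -> vowel (running count: 2)
  Position 5: 't' -> consonant (running count: 2)
  Position 6: 's' -> consonant (running count: 2)
  Position 7: 'o' -> vowel (running count: 3)
  Position 8: 'l' -> consonant (running count: 3)
  Position 9: 'u' -> vowel (running count: 4)
Total vowels: 4

4


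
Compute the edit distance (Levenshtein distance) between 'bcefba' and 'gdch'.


Building DP table for s1='bcefba' (len 6) and s2='gdch' (len 4):
       g  d  c  h
    0  1  2  3  4
  b 1  1  2  3  4
  c 2  2  2  2  3
  e 3  3  3  3  3
  f 4  4  4  4  4
  b 5  5  5  5  5
  a 6  6  6  6  6
Edit distance = dp[6][4] = 6

6


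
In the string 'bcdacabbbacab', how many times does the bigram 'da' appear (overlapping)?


Scanning 'bcdacabbbacab' for bigram 'da':
  Position 0: 'bc' -> no
  Position 1: 'cd' -> no
  Position 2: 'da' -> MATCH
  Position 3: 'ac' -> no
  Position 4: 'ca' -> no
  Position 5: 'ab' -> no
  Position 6: 'bb' -> no
  Position 7: 'bb' -> no
  Position 8: 'ba' -> no
  Position 9: 'ac' -> no
  Position 10: 'ca' -> no
  Position 11: 'ab' -> no
Total matches: 1

1


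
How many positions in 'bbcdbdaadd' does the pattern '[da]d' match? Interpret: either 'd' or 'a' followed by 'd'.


Pattern: [da]d means either 'd' or 'a' followed by 'd'.
Scanning 'bbcdbdaadd' position-by-position:
  Pos 0: window 'bb' -> no
  Pos 1: window 'bc' -> no
  Pos 2: window 'cd' -> no
  Pos 3: window 'db' -> no
  Pos 4: window 'bd' -> no
  Pos 5: window 'da' -> no
  Pos 6: window 'aa' -> no
  Pos 7: window 'ad' -> MATCH
  Pos 8: window 'dd' -> MATCH
  Pos 9: window 'd' -> no
Total matches: 2

2


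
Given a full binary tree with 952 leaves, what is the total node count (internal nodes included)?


Leaf nodes (terminals): 952
Internal nodes = n - 1 = 952 - 1 = 951
Total = leaves + internal = 952 + 951 = 1903

1903


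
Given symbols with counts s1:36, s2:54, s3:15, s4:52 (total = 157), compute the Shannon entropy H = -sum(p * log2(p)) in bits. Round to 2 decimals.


Computing entropy H = -sum(p_i * log2(p_i)):
  s1: p = 36/157 = 0.2293, -p*log2(p) = 0.4872
  s2: p = 54/157 = 0.3439, -p*log2(p) = 0.5296
  s3: p = 15/157 = 0.0955, -p*log2(p) = 0.3237
  s4: p = 52/157 = 0.3312, -p*log2(p) = 0.5280
H = sum of terms = 1.8685
Rounded to 2 decimals: 1.87

1.87


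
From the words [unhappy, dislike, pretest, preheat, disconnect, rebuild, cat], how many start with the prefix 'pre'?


Checking each word for prefix 'pre':
  'unhappy' -> no (count: 0)
  'dislike' -> no (count: 0)
  'pretest' -> YES, starts with 'pre' (count: 1)
  'preheat' -> YES, starts with 'pre' (count: 2)
  'disconnect' -> no (count: 2)
  'rebuild' -> no (count: 2)
  'cat' -> no (count: 2)
Total with prefix 'pre': 2

2


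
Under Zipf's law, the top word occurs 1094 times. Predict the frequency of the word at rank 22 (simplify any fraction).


Zipf's law: freq(rank) = f1 / rank
f1 = 1094, rank = 22
freq = 1094 / 22
GCD(1094, 22) = 2
Simplified: 547/11

547/11


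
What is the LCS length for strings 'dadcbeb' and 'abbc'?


DP table for LCS of 'dadcbeb' and 'abbc':
       a  b  b  c
    0  0  0  0  0
  d 0  0  0  0  0
  a 0  1  1  1  1
  d 0  1  1  1  1
  c 0  1  1  1  2
  b 0  1  2  2  2
  e 0  1  2  2  2
  b 0  1  2  3  3
LCS: 'abb'
LCS length = 3

3


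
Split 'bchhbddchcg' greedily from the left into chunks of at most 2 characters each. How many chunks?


'bchhbddchcg' has 11 characters.
Chunking with max size 2:
  Chunk 1: 'bc' (positions 0-1)
  Chunk 2: 'hh' (positions 2-3)
  Chunk 3: 'bd' (positions 4-5)
  Chunk 4: 'dc' (positions 6-7)
  Chunk 5: 'hc' (positions 8-9)
  Chunk 6: 'g' (positions 10-10)
Total chunks: ceil(11 / 2) = 6

6


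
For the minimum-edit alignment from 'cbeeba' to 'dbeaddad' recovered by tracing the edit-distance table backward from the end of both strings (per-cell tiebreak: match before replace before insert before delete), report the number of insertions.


Edit distance = 5. Backtracking from cell (6, 8) with preference match > replace > insert > delete,
then listing the resulting alignment 'cbeeba' -> 'dbeaddad' left to right:
  Step 1: replace c->d
  Step 2: keep 'b'
  Step 3: keep 'e'
  Step 4: insert 'a' [insertion #1]
  Step 5: replace e->d
  Step 6: replace b->d
  Step 7: keep 'a'
  Step 8: insert 'd' [insertion #2]
Total insertions: 2

2


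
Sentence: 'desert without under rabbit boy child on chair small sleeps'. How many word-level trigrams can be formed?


Word trigrams from [10] words:
  Trigram 1: (desert without under)
  Trigram 2: (without under rabbit)
  Trigram 3: (under rabbit boy)
  Trigram 4: (rabbit boy child)
  Trigram 5: (boy child on)
  Trigram 6: (child on chair)
  Trigram 7: (on chair small)
  Trigram 8: (chair small sleeps)
Total word trigrams: 10 - 2 = 8

8


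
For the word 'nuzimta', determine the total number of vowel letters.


Scanning each character of 'nuzimta':
  Position 1: 'n' -> consonant (running count: 0)
  Position 2: 'u' -> vowel (running count: 1)
  Position 3: 'z' -> consonant (running count: 1)
  Position 4: 'i' -> vowel (running count: 2)
  Position 5: 'm' -> consonant (running count: 2)
  Position 6: 't' -> consonant (running count: 2)
  Position 7: 'a' -> vowel (running count: 3)
Total vowels: 3

3


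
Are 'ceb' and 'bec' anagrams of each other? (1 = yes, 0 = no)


Sort characters of 'ceb': 'bce'
Sort characters of 'bec': 'bce'
Sorted forms match -> they ARE anagrams
Result: 1

1


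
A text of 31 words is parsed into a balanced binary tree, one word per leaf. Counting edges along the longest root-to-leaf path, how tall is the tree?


In a balanced binary tree with n leaves the deepest leaf is ceil(log2(n)) edges below the root.
log2(31) = 4.9542
ceil(4.9542) = 5
height (edges) = 5

5


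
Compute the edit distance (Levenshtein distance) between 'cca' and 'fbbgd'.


Building DP table for s1='cca' (len 3) and s2='fbbgd' (len 5):
       f  b  b  g  d
    0  1  2  3  4  5
  c 1  1  2  3  4  5
  c 2  2  2  3  4  5
  a 3  3  3  3  4  5
Edit distance = dp[3][5] = 5

5


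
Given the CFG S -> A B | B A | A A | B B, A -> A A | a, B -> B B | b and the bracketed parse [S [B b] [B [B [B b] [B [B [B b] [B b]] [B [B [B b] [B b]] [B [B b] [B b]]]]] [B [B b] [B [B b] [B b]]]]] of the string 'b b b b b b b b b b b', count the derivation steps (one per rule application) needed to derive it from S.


Every bracketed nonterminal node [X ...] in the tree is produced by exactly one rule application.
Reading the tree off as a leftmost derivation:
  Step 1: S  =>  B B   (applied S -> B B)
  Step 2: B B  =>  b B   (applied B -> b)
  Step 3: b B  =>  b B B   (applied B -> B B)
  Step 4: b B B  =>  b B B B   (applied B -> B B)
  Step 5: b B B B  =>  b b B B   (applied B -> b)
  Step 6: b b B B  =>  b b B B B   (applied B -> B B)
  Step 7: b b B B B  =>  b b B B B B   (applied B -> B B)
  Step 8: b b B B B B  =>  b b b B B B   (applied B -> b)
  Step 9: b b b B B B  =>  b b b b B B   (applied B -> b)
  Step 10: b b b b B B  =>  b b b b B B B   (applied B -> B B)
  Step 11: b b b b B B B  =>  b b b b B B B B   (applied B -> B B)
  Step 12: b b b b B B B B  =>  b b b b b B B B   (applied B -> b)
  Step 13: b b b b b B B B  =>  b b b b b b B B   (applied B -> b)
  Step 14: b b b b b b B B  =>  b b b b b b B B B   (applied B -> B B)
  Step 15: b b b b b b B B B  =>  b b b b b b b B B   (applied B -> b)
  Step 16: b b b b b b b B B  =>  b b b b b b b b B   (applied B -> b)
  Step 17: b b b b b b b b B  =>  b b b b b b b b B B   (applied B -> B B)
  Step 18: b b b b b b b b B B  =>  b b b b b b b b b B   (applied B -> b)
  Step 19: b b b b b b b b b B  =>  b b b b b b b b b B B   (applied B -> B B)
  Step 20: b b b b b b b b b B B  =>  b b b b b b b b b b B   (applied B -> b)
  Step 21: b b b b b b b b b b B  =>  b b b b b b b b b b b   (applied B -> b)
Final yield: b b b b b b b b b b b
Total rewrite steps: 21

21


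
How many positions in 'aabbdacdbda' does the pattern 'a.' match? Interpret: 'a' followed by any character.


Pattern: a. means 'a' followed by any character.
Scanning 'aabbdacdbda' position-by-position:
  Pos 0: window 'aa' -> MATCH
  Pos 1: window 'ab' -> MATCH
  Pos 2: window 'bb' -> no
  Pos 3: window 'bd' -> no
  Pos 4: window 'da' -> no
  Pos 5: window 'ac' -> MATCH
  Pos 6: window 'cd' -> no
  Pos 7: window 'db' -> no
  Pos 8: window 'bd' -> no
  Pos 9: window 'da' -> no
  Pos 10: window 'a' -> no
Total matches: 3

3


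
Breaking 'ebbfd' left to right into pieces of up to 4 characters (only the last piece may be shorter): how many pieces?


'ebbfd' has 5 characters.
Chunking with max size 4:
  Chunk 1: 'ebbf' (positions 0-3)
  Chunk 2: 'd' (positions 4-4)
Total chunks: ceil(5 / 4) = 2

2


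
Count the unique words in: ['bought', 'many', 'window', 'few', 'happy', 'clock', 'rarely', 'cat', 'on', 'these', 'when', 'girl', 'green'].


Listing all tokens and tracking unique types:
  Token 1: 'bought' -> NEW (unique so far: 1)
  Token 2: 'many' -> NEW (unique so far: 2)
  Token 3: 'window' -> NEW (unique so far: 3)
  Token 4: 'few' -> NEW (unique so far: 4)
  Token 5: 'happy' -> NEW (unique so far: 5)
  Token 6: 'clock' -> NEW (unique so far: 6)
  Token 7: 'rarely' -> NEW (unique so far: 7)
  Token 8: 'cat' -> NEW (unique so far: 8)
  Token 9: 'on' -> NEW (unique so far: 9)
  Token 10: 'these' -> NEW (unique so far: 10)
  Token 11: 'when' -> NEW (unique so far: 11)
  Token 12: 'girl' -> NEW (unique so far: 12)
  Token 13: 'green' -> NEW (unique so far: 13)
Unique types: ('bought', 'cat', 'clock', 'few', 'girl', 'green', 'happy', 'many', 'on', 'rarely', 'these', 'when', 'window')
Vocabulary size: 13

13


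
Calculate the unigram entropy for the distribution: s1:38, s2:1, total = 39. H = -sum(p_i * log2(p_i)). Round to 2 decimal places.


Computing entropy H = -sum(p_i * log2(p_i)):
  s1: p = 38/39 = 0.9744, -p*log2(p) = 0.0365
  s2: p = 1/39 = 0.0256, -p*log2(p) = 0.1355
H = sum of terms = 0.1720
Rounded to 2 decimals: 0.17

0.17


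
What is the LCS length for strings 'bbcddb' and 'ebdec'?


DP table for LCS of 'bbcddb' and 'ebdec':
       e  b  d  e  c
    0  0  0  0  0  0
  b 0  0  1  1  1  1
  b 0  0  1  1  1  1
  c 0  0  1  1  1  2
  d 0  0  1  2  2  2
  d 0  0  1  2  2  2
  b 0  0  1  2  2  2
LCS: 'bc'
LCS length = 2

2


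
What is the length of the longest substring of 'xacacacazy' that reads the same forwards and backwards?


Scanning 'xacacacazy' for palindromic substrings.
Substring at positions 1-7: 'acacaca'.
Check: reverse('acacaca') = 'acacaca' -> palindrome confirmed.
Neighbouring characters ('x' / 'z') break symmetry, so it cannot extend further.
No longer palindromic substring exists; longest length = 7

7


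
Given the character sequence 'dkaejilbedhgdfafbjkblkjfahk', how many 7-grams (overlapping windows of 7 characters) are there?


String 'dkaejilbedhgdfafbjkblkjfahk' has length L = 27.
Number of overlapping n-grams = L - n + 1
Substituting: 27 - 7 + 1 = 21

21


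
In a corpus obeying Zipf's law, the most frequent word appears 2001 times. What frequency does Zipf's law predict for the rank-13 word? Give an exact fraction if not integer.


Zipf's law: freq(rank) = f1 / rank
f1 = 2001, rank = 13
freq = 2001 / 13
GCD(2001, 13) = 1
Simplified: 2001/13

2001/13


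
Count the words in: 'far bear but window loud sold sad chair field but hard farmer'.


Counting words by splitting on spaces:
  Word 1: 'far'
  Word 2: 'bear'
  Word 3: 'but'
  Word 4: 'window'
  Word 5: 'loud'
  Word 6: 'sold'
  Word 7: 'sad'
  Word 8: 'chair'
  Word 9: 'field'
  Word 10: 'but'
  Word 11: 'hard'
  Word 12: 'farmer'
Total words: 12

12


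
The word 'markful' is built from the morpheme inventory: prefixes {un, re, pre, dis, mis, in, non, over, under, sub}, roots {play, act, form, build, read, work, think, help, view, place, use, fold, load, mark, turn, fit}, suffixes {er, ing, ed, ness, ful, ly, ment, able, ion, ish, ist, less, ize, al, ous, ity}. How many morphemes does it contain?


Segmenting 'markful' against the inventory:
  'mark' -> root (morpheme 1)
  'ful' -> suffix (morpheme 2)
Total morphemes: 2

2


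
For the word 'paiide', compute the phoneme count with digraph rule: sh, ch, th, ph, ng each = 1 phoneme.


Parsing 'paiide' greedily, digraphs first:
  'p' -> consonant phoneme (phonemes so far: 1)
  'a' -> vowel phoneme (phonemes so far: 2)
  'i' -> vowel phoneme (phonemes so far: 3)
  'i' -> vowel phoneme (phonemes so far: 4)
  'd' -> consonant phoneme (phonemes so far: 5)
  'e' -> vowel phoneme (phonemes so far: 6)
Total phonemes: 6

6


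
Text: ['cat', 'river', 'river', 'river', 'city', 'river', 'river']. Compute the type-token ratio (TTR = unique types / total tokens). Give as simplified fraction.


Tokens: 7
Unique types: ('cat', 'city', 'river') = 3
TTR = 3/7
Already in lowest terms.

3/7


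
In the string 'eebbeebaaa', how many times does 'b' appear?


Scanning 'eebbeebaaa' for 'b':
  Position 2: 'b' -> MATCH (count: 1)
  Position 3: 'b' -> MATCH (count: 2)
  Position 6: 'b' -> MATCH (count: 3)
Total occurrences of 'b': 3

3


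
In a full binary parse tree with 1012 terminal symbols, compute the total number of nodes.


Leaf nodes (terminals): 1012
Internal nodes = n - 1 = 1012 - 1 = 1011
Total = leaves + internal = 1012 + 1011 = 2023

2023


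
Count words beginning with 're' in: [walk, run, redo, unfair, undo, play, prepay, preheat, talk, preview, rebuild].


Checking each word for prefix 're':
  'walk' -> no (count: 0)
  'run' -> no (count: 0)
  'redo' -> YES, starts with 're' (count: 1)
  'unfair' -> no (count: 1)
  'undo' -> no (count: 1)
  'play' -> no (count: 1)
  'prepay' -> no (count: 1)
  'preheat' -> no (count: 1)
  'talk' -> no (count: 1)
  'preview' -> no (count: 1)
  'rebuild' -> YES, starts with 're' (count: 2)
Total with prefix 're': 2

2


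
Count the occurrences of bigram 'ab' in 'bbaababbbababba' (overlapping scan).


Scanning 'bbaababbbababba' for bigram 'ab':
  Position 0: 'bb' -> no
  Position 1: 'ba' -> no
  Position 2: 'aa' -> no
  Position 3: 'ab' -> MATCH
  Position 4: 'ba' -> no
  Position 5: 'ab' -> MATCH
  Position 6: 'bb' -> no
  Position 7: 'bb' -> no
  Position 8: 'ba' -> no
  Position 9: 'ab' -> MATCH
  Position 10: 'ba' -> no
  Position 11: 'ab' -> MATCH
  Position 12: 'bb' -> no
  Position 13: 'ba' -> no
Total matches: 4

4


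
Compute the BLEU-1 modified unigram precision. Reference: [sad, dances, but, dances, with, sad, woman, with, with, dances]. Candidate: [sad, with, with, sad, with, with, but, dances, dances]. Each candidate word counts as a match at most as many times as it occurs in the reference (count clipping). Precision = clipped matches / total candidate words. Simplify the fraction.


Reference word counts: {'but': 1, 'dances': 3, 'sad': 2, 'with': 3, 'woman': 1}
Checking each candidate word (with clipping):
  'sad' -> in reference (ref count 2, used 1/2) -> match (matches: 1)
  'with' -> in reference (ref count 3, used 1/3) -> match (matches: 2)
  'with' -> in reference (ref count 3, used 2/3) -> match (matches: 3)
  'sad' -> in reference (ref count 2, used 2/2) -> match (matches: 4)
  'with' -> in reference (ref count 3, used 3/3) -> match (matches: 5)
  'with' -> ref count 3 already used up (3/3) -> clipped, no match (matches: 5)
  'but' -> in reference (ref count 1, used 1/1) -> match (matches: 6)
  'dances' -> in reference (ref count 3, used 1/3) -> match (matches: 7)
  'dances' -> in reference (ref count 3, used 2/3) -> match (matches: 8)
Clipped matches: 8, Candidate length: 9
Precision = 8/9

8/9


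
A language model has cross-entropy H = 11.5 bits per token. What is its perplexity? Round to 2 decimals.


Perplexity formula: PP = 2^H
H = 11.5
PP = 2^11.5
Decompose: 2^11.5 = 2^11 * 2^0.5 = 2^11 * sqrt(2)
2^11 = 2048, sqrt(2) ~ 1.4142136
PP ~ 2048 * 1.4142136 = 2896.3094528
Rounded to 2 decimals: 2896.31

2896.31


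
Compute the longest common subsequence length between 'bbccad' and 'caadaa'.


DP table for LCS of 'bbccad' and 'caadaa':
       c  a  a  d  a  a
    0  0  0  0  0  0  0
  b 0  0  0  0  0  0  0
  b 0  0  0  0  0  0  0
  c 0  1  1  1  1  1  1
  c 0  1  1  1  1  1  1
  a 0  1  2  2  2  2  2
  d 0  1  2  2  3  3  3
LCS: 'cad'
LCS length = 3

3


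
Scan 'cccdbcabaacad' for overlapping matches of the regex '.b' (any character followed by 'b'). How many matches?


Pattern: .b means any character followed by 'b'.
Scanning 'cccdbcabaacad' position-by-position:
  Pos 0: window 'cc' -> no
  Pos 1: window 'cc' -> no
  Pos 2: window 'cd' -> no
  Pos 3: window 'db' -> MATCH
  Pos 4: window 'bc' -> no
  Pos 5: window 'ca' -> no
  Pos 6: window 'ab' -> MATCH
  Pos 7: window 'ba' -> no
  Pos 8: window 'aa' -> no
  Pos 9: window 'ac' -> no
  Pos 10: window 'ca' -> no
  Pos 11: window 'ad' -> no
  Pos 12: window 'd' -> no
Total matches: 2

2


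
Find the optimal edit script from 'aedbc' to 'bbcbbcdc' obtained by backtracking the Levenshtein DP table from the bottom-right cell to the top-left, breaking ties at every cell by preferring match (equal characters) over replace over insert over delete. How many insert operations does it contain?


Edit distance = 6. Backtracking from cell (5, 8) with preference match > replace > insert > delete,
then listing the resulting alignment 'aedbc' -> 'bbcbbcdc' left to right:
  Step 1: insert 'b' [insertion #1]
  Step 2: replace a->b
  Step 3: replace e->c
  Step 4: replace d->b
  Step 5: keep 'b'
  Step 6: insert 'c' [insertion #2]
  Step 7: insert 'd' [insertion #3]
  Step 8: keep 'c'
Total insertions: 3

3


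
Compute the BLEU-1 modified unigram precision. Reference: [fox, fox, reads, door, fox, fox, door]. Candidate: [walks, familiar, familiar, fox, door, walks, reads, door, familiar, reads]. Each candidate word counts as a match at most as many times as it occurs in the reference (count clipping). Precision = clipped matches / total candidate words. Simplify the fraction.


Reference word counts: {'door': 2, 'fox': 4, 'reads': 1}
Checking each candidate word (with clipping):
  'walks' -> not in reference -> no match (matches: 0)
  'familiar' -> not in reference -> no match (matches: 0)
  'familiar' -> not in reference -> no match (matches: 0)
  'fox' -> in reference (ref count 4, used 1/4) -> match (matches: 1)
  'door' -> in reference (ref count 2, used 1/2) -> match (matches: 2)
  'walks' -> not in reference -> no match (matches: 2)
  'reads' -> in reference (ref count 1, used 1/1) -> match (matches: 3)
  'door' -> in reference (ref count 2, used 2/2) -> match (matches: 4)
  'familiar' -> not in reference -> no match (matches: 4)
  'reads' -> ref count 1 already used up (1/1) -> clipped, no match (matches: 4)
Clipped matches: 4, Candidate length: 10
Precision = 4/10 = 2/5

2/5


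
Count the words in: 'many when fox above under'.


Counting words by splitting on spaces:
  Word 1: 'many'
  Word 2: 'when'
  Word 3: 'fox'
  Word 4: 'above'
  Word 5: 'under'
Total words: 5

5


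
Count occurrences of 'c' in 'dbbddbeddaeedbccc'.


Scanning 'dbbddbeddaeedbccc' for 'c':
  Position 14: 'c' -> MATCH (count: 1)
  Position 15: 'c' -> MATCH (count: 2)
  Position 16: 'c' -> MATCH (count: 3)
Total occurrences of 'c': 3

3


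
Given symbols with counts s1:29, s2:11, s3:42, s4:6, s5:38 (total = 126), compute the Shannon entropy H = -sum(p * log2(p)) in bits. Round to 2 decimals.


Computing entropy H = -sum(p_i * log2(p_i)):
  s1: p = 29/126 = 0.2302, -p*log2(p) = 0.4878
  s2: p = 11/126 = 0.0873, -p*log2(p) = 0.3071
  s3: p = 42/126 = 0.3333, -p*log2(p) = 0.5283
  s4: p = 6/126 = 0.0476, -p*log2(p) = 0.2092
  s5: p = 38/126 = 0.3016, -p*log2(p) = 0.5216
H = sum of terms = 2.0540
Rounded to 2 decimals: 2.05

2.05


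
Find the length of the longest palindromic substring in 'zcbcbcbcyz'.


Scanning 'zcbcbcbcyz' for palindromic substrings.
Substring at positions 1-7: 'cbcbcbc'.
Check: reverse('cbcbcbc') = 'cbcbcbc' -> palindrome confirmed.
Neighbouring characters ('z' / 'y') break symmetry, so it cannot extend further.
No longer palindromic substring exists; longest length = 7

7


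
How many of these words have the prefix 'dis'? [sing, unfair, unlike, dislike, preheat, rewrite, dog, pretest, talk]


Checking each word for prefix 'dis':
  'sing' -> no (count: 0)
  'unfair' -> no (count: 0)
  'unlike' -> no (count: 0)
  'dislike' -> YES, starts with 'dis' (count: 1)
  'preheat' -> no (count: 1)
  'rewrite' -> no (count: 1)
  'dog' -> no (count: 1)
  'pretest' -> no (count: 1)
  'talk' -> no (count: 1)
Total with prefix 'dis': 1

1


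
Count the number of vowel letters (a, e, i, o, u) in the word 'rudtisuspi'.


Scanning each character of 'rudtisuspi':
  Position 1: 'r' -> consonant (running count: 0)
  Position 2: 'u' -> vowel (running count: 1)
  Position 3: 'd' -> consonant (running count: 1)
  Position 4: 't' -> consonant (running count: 1)
  Position 5: 'i' -> vowel (running count: 2)
  Position 6: 's' -> consonant (running count: 2)
  Position 7: 'u' -> vowel (running count: 3)
  Position 8: 's' -> consonant (running count: 3)
  Position 9: 'p' -> consonant (running count: 3)
  Position 10: 'i' -> vowel (running count: 4)
Total vowels: 4

4


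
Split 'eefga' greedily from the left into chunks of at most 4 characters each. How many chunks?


'eefga' has 5 characters.
Chunking with max size 4:
  Chunk 1: 'eefg' (positions 0-3)
  Chunk 2: 'a' (positions 4-4)
Total chunks: ceil(5 / 4) = 2

2


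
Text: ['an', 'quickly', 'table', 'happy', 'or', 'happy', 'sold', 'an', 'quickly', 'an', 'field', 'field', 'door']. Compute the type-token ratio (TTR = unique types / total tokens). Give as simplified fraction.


Tokens: 13
Unique types: ('an', 'door', 'field', 'happy', 'or', 'quickly', 'sold', 'table') = 8
TTR = 8/13
Already in lowest terms.

8/13


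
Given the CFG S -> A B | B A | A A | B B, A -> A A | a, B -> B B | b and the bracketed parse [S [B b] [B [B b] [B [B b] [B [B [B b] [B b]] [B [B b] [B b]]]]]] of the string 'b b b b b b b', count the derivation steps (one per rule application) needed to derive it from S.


Every bracketed nonterminal node [X ...] in the tree is produced by exactly one rule application.
Reading the tree off as a leftmost derivation:
  Step 1: S  =>  B B   (applied S -> B B)
  Step 2: B B  =>  b B   (applied B -> b)
  Step 3: b B  =>  b B B   (applied B -> B B)
  Step 4: b B B  =>  b b B   (applied B -> b)
  Step 5: b b B  =>  b b B B   (applied B -> B B)
  Step 6: b b B B  =>  b b b B   (applied B -> b)
  Step 7: b b b B  =>  b b b B B   (applied B -> B B)
  Step 8: b b b B B  =>  b b b B B B   (applied B -> B B)
  Step 9: b b b B B B  =>  b b b b B B   (applied B -> b)
  Step 10: b b b b B B  =>  b b b b b B   (applied B -> b)
  Step 11: b b b b b B  =>  b b b b b B B   (applied B -> B B)
  Step 12: b b b b b B B  =>  b b b b b b B   (applied B -> b)
  Step 13: b b b b b b B  =>  b b b b b b b   (applied B -> b)
Final yield: b b b b b b b
Total rewrite steps: 13

13


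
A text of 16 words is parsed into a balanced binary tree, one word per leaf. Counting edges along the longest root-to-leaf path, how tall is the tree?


In a balanced binary tree with n leaves the deepest leaf is ceil(log2(n)) edges below the root.
log2(16) = 4.0000
ceil(4.0000) = 4
height (edges) = 4

4


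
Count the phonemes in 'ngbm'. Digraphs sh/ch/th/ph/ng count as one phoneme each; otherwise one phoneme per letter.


Parsing 'ngbm' greedily, digraphs first:
  'ng' -> digraph (1 consonant phoneme) (phonemes so far: 1)
  'b' -> consonant phoneme (phonemes so far: 2)
  'm' -> consonant phoneme (phonemes so far: 3)
Total phonemes: 3

3


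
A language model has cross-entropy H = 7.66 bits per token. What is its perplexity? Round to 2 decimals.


Perplexity formula: PP = 2^H
H = 7.66
PP = 2^7.66
Decompose: 2^7.66 = 2^7 * 2^0.66
2^7 = 128, 2^0.66 ~ 1.5800826
PP ~ 128 * 1.5800826 = 202.2505728
Rounded to 2 decimals: 202.25

202.25


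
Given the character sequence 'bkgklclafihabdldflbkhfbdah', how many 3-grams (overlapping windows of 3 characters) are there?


String 'bkgklclafihabdldflbkhfbdah' has length L = 26.
Number of overlapping n-grams = L - n + 1
Substituting: 26 - 3 + 1 = 24

24


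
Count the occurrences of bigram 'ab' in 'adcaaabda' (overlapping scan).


Scanning 'adcaaabda' for bigram 'ab':
  Position 0: 'ad' -> no
  Position 1: 'dc' -> no
  Position 2: 'ca' -> no
  Position 3: 'aa' -> no
  Position 4: 'aa' -> no
  Position 5: 'ab' -> MATCH
  Position 6: 'bd' -> no
  Position 7: 'da' -> no
Total matches: 1

1


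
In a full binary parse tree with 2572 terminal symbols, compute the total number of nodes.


Leaf nodes (terminals): 2572
Internal nodes = n - 1 = 2572 - 1 = 2571
Total = leaves + internal = 2572 + 2571 = 5143

5143


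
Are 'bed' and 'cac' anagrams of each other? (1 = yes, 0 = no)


Sort characters of 'bed': 'bde'
Sort characters of 'cac': 'acc'
Sorted forms differ -> they are NOT anagrams
Result: 0

0


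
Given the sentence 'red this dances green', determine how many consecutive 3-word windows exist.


Word trigrams from [4] words:
  Trigram 1: (red this dances)
  Trigram 2: (this dances green)
Total word trigrams: 4 - 2 = 2

2


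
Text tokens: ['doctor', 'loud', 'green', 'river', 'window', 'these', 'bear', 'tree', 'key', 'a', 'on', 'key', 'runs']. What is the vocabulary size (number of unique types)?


Listing all tokens and tracking unique types:
  Token 1: 'doctor' -> NEW (unique so far: 1)
  Token 2: 'loud' -> NEW (unique so far: 2)
  Token 3: 'green' -> NEW (unique so far: 3)
  Token 4: 'river' -> NEW (unique so far: 4)
  Token 5: 'window' -> NEW (unique so far: 5)
  Token 6: 'these' -> NEW (unique so far: 6)
  Token 7: 'bear' -> NEW (unique so far: 7)
  Token 8: 'tree' -> NEW (unique so far: 8)
  Token 9: 'key' -> NEW (unique so far: 9)
  Token 10: 'a' -> NEW (unique so far: 10)
  Token 11: 'on' -> NEW (unique so far: 11)
  Token 12: 'key' -> duplicate (unique so far: 11)
  Token 13: 'runs' -> NEW (unique so far: 12)
Unique types: ('a', 'bear', 'doctor', 'green', 'key', 'loud', 'on', 'river', 'runs', 'these', 'tree', 'window')
Vocabulary size: 12

12


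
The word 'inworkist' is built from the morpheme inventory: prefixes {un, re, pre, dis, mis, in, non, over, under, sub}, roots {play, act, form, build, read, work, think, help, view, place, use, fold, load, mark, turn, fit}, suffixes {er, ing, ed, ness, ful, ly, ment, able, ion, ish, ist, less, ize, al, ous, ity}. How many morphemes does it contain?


Segmenting 'inworkist' against the inventory:
  'in' -> prefix (morpheme 1)
  'work' -> root (morpheme 2)
  'ist' -> suffix (morpheme 3)
Total morphemes: 3

3


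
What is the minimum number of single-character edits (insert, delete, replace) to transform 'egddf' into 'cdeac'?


Building DP table for s1='egddf' (len 5) and s2='cdeac' (len 5):
       c  d  e  a  c
    0  1  2  3  4  5
  e 1  1  2  2  3  4
  g 2  2  2  3  3  4
  d 3  3  2  3  4  4
  d 4  4  3  3  4  5
  f 5  5  4  4  4  5
Edit distance = dp[5][5] = 5

5


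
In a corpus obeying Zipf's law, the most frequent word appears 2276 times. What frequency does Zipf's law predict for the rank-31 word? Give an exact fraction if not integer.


Zipf's law: freq(rank) = f1 / rank
f1 = 2276, rank = 31
freq = 2276 / 31
GCD(2276, 31) = 1
Simplified: 2276/31

2276/31


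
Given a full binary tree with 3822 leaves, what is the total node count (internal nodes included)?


Leaf nodes (terminals): 3822
Internal nodes = n - 1 = 3822 - 1 = 3821
Total = leaves + internal = 3822 + 3821 = 7643

7643


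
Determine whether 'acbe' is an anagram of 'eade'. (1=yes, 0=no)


Sort characters of 'acbe': 'abce'
Sort characters of 'eade': 'adee'
Sorted forms differ -> they are NOT anagrams
Result: 0

0


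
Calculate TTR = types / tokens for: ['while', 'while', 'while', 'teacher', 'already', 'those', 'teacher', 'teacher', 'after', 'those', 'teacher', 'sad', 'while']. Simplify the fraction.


Tokens: 13
Unique types: ('after', 'already', 'sad', 'teacher', 'those', 'while') = 6
TTR = 6/13
Already in lowest terms.

6/13


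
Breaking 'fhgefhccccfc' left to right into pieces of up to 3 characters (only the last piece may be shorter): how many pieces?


'fhgefhccccfc' has 12 characters.
Chunking with max size 3:
  Chunk 1: 'fhg' (positions 0-2)
  Chunk 2: 'efh' (positions 3-5)
  Chunk 3: 'ccc' (positions 6-8)
  Chunk 4: 'cfc' (positions 9-11)
Total chunks: ceil(12 / 3) = 4

4


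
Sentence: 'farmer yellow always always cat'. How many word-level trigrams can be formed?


Word trigrams from [5] words:
  Trigram 1: (farmer yellow always)
  Trigram 2: (yellow always always)
  Trigram 3: (always always cat)
Total word trigrams: 5 - 2 = 3

3


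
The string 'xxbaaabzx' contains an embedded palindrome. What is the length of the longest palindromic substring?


Scanning 'xxbaaabzx' for palindromic substrings.
Substring at positions 2-6: 'baaab'.
Check: reverse('baaab') = 'baaab' -> palindrome confirmed.
Neighbouring characters ('x' / 'z') break symmetry, so it cannot extend further.
No longer palindromic substring exists; longest length = 5

5


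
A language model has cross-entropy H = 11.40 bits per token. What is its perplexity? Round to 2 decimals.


Perplexity formula: PP = 2^H
H = 11.40
PP = 2^11.40
Decompose: 2^11.40 = 2^11 * 2^0.40
2^11 = 2048, 2^0.40 ~ 1.3195079
PP ~ 2048 * 1.3195079 = 2702.3521792
Rounded to 2 decimals: 2702.35

2702.35


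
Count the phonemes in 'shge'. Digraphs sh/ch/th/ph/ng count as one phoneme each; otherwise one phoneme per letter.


Parsing 'shge' greedily, digraphs first:
  'sh' -> digraph (1 consonant phoneme) (phonemes so far: 1)
  'g' -> consonant phoneme (phonemes so far: 2)
  'e' -> vowel phoneme (phonemes so far: 3)
Total phonemes: 3

3


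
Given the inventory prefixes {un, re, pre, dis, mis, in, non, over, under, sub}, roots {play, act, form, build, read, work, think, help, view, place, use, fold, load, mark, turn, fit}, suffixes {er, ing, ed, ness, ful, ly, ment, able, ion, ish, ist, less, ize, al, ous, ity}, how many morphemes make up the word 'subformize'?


Segmenting 'subformize' against the inventory:
  'sub' -> prefix (morpheme 1)
  'form' -> root (morpheme 2)
  'ize' -> suffix (morpheme 3)
Total morphemes: 3

3


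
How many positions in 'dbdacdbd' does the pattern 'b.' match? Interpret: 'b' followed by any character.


Pattern: b. means 'b' followed by any character.
Scanning 'dbdacdbd' position-by-position:
  Pos 0: window 'db' -> no
  Pos 1: window 'bd' -> MATCH
  Pos 2: window 'da' -> no
  Pos 3: window 'ac' -> no
  Pos 4: window 'cd' -> no
  Pos 5: window 'db' -> no
  Pos 6: window 'bd' -> MATCH
  Pos 7: window 'd' -> no
Total matches: 2

2


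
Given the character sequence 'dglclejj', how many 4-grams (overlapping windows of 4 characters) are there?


String 'dglclejj' has length L = 8.
Number of overlapping n-grams = L - n + 1
Substituting: 8 - 4 + 1 = 5

5


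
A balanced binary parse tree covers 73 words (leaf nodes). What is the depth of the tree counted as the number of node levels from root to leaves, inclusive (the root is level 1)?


In a balanced binary tree with n leaves the deepest leaf is ceil(log2(n)) edges below the root,
so counting node levels inclusive of root and leaves gives ceil(log2(n)) + 1 levels.
log2(73) = 6.1898
ceil(6.1898) = 7
levels = 7 + 1 = 8

8


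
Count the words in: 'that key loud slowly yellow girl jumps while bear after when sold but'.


Counting words by splitting on spaces:
  Word 1: 'that'
  Word 2: 'key'
  Word 3: 'loud'
  Word 4: 'slowly'
  Word 5: 'yellow'
  Word 6: 'girl'
  Word 7: 'jumps'
  Word 8: 'while'
  Word 9: 'bear'
  Word 10: 'after'
  Word 11: 'when'
  Word 12: 'sold'
  Word 13: 'but'
Total words: 13

13


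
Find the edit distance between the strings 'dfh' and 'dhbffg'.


Building DP table for s1='dfh' (len 3) and s2='dhbffg' (len 6):
       d  h  b  f  f  g
    0  1  2  3  4  5  6
  d 1  0  1  2  3  4  5
  f 2  1  1  2  2  3  4
  h 3  2  1  2  3  3  4
Edit distance = dp[3][6] = 4

4


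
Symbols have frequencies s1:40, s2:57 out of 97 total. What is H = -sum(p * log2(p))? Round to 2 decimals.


Computing entropy H = -sum(p_i * log2(p_i)):
  s1: p = 40/97 = 0.4124, -p*log2(p) = 0.5270
  s2: p = 57/97 = 0.5876, -p*log2(p) = 0.4507
H = sum of terms = 0.9777
Rounded to 2 decimals: 0.98

0.98
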